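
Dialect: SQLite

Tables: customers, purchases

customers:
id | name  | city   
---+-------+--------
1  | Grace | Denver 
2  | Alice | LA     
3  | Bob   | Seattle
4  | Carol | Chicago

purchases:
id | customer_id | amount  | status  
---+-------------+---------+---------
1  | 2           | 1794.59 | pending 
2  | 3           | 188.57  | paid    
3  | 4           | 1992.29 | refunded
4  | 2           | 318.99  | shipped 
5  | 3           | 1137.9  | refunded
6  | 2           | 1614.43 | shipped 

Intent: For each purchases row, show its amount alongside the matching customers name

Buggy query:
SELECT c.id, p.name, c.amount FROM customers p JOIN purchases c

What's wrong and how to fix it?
Bug: JOIN with no ON clause produces a cartesian product; every purchases row pairs with every customers row

Fix: Add ON c.customer_id = p.id to the JOIN

Corrected query:
SELECT c.id, p.name, c.amount FROM customers p JOIN purchases c ON c.customer_id = p.id

Result:
id | name  | amount 
---+-------+--------
1  | Alice | 1794.59
2  | Bob   | 188.57 
3  | Carol | 1992.29
4  | Alice | 318.99 
5  | Bob   | 1137.9 
6  | Alice | 1614.43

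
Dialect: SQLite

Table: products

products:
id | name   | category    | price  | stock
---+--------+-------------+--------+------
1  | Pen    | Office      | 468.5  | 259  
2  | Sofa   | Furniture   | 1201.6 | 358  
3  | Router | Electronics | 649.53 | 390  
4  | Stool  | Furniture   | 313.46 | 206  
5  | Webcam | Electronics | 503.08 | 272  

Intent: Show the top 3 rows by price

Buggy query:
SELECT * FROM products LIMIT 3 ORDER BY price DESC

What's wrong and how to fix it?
Bug: LIMIT must come after ORDER BY

Fix: Swap the clauses: ORDER BY first, then LIMIT

Corrected query:
SELECT * FROM products ORDER BY price DESC LIMIT 3

Result:
id | name   | category    | price  | stock
---+--------+-------------+--------+------
2  | Sofa   | Furniture   | 1201.6 | 358  
3  | Router | Electronics | 649.53 | 390  
5  | Webcam | Electronics | 503.08 | 272  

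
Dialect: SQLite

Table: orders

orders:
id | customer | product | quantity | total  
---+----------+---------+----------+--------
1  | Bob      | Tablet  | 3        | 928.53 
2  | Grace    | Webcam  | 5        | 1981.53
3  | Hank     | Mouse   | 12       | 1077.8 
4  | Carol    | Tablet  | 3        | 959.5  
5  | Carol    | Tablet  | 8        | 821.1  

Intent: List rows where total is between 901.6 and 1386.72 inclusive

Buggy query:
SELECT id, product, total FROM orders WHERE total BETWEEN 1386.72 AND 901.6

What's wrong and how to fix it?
Bug: BETWEEN expects the lower bound first; with 1386.72 AND 901.6 the range is empty

Fix: Write BETWEEN 901.6 AND 1386.72

Corrected query:
SELECT id, product, total FROM orders WHERE total BETWEEN 901.6 AND 1386.72

Result:
id | product | total 
---+---------+-------
1  | Tablet  | 928.53
3  | Mouse   | 1077.8
4  | Tablet  | 959.5 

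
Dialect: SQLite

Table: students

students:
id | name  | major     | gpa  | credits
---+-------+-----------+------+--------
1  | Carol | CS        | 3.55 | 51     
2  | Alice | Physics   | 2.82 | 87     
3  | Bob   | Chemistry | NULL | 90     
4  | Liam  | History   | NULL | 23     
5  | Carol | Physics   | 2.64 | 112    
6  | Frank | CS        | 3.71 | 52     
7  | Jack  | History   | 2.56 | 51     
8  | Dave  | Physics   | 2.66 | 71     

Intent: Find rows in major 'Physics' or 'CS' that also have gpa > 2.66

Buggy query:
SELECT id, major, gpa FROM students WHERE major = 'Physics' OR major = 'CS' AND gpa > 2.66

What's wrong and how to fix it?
Bug: AND binds tighter than OR, so this parses as major = 'Physics' OR (major = 'CS' AND gpa > 2.66)

Fix: Add parentheses around the OR so the AND applies to both alternatives

Corrected query:
SELECT id, major, gpa FROM students WHERE (major = 'Physics' OR major = 'CS') AND gpa > 2.66

Result:
id | major   | gpa 
---+---------+-----
1  | CS      | 3.55
2  | Physics | 2.82
6  | CS      | 3.71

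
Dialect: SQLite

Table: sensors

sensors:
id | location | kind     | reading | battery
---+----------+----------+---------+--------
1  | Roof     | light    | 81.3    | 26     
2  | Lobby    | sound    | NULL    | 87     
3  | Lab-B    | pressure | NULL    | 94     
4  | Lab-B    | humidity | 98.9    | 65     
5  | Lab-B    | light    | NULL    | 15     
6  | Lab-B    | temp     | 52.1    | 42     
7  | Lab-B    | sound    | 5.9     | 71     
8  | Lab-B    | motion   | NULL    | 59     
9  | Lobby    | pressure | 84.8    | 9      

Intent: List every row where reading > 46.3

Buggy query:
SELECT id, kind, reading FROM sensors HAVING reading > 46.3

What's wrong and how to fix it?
Bug: HAVING filters the output of aggregation, but this query has no GROUP BY and no aggregate functions, so SQLite rejects it (HAVING clause on a non-aggregate query); the condition here is per row

Fix: Use WHERE for row-level filtering

Corrected query:
SELECT id, kind, reading FROM sensors WHERE reading > 46.3

Result:
id | kind     | reading
---+----------+--------
1  | light    | 81.3   
4  | humidity | 98.9   
6  | temp     | 52.1   
9  | pressure | 84.8   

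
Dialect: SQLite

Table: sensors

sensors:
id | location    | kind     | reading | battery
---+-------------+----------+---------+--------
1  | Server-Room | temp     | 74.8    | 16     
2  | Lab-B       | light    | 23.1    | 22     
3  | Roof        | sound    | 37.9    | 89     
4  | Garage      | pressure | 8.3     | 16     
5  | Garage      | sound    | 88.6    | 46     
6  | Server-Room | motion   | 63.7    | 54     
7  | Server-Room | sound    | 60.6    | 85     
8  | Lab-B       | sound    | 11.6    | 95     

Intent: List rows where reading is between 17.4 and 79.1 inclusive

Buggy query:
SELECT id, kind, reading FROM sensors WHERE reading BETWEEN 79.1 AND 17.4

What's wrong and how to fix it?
Bug: The bounds are reversed; BETWEEN a AND b requires a <= b to match anything

Fix: Write BETWEEN 17.4 AND 79.1

Corrected query:
SELECT id, kind, reading FROM sensors WHERE reading BETWEEN 17.4 AND 79.1

Result:
id | kind   | reading
---+--------+--------
1  | temp   | 74.8   
2  | light  | 23.1   
3  | sound  | 37.9   
6  | motion | 63.7   
7  | sound  | 60.6   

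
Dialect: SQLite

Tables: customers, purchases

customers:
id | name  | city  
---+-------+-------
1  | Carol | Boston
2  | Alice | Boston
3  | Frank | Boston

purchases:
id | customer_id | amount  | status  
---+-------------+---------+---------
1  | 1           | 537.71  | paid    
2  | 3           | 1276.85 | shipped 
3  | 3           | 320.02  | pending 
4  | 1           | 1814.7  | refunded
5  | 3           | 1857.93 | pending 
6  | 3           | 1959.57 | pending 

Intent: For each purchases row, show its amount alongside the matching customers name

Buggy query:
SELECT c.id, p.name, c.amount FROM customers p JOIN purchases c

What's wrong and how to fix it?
Bug: JOIN with no ON clause produces a cartesian product; every purchases row pairs with every customers row

Fix: Specify the join condition linking the foreign key to the parent id

Corrected query:
SELECT c.id, p.name, c.amount FROM customers p JOIN purchases c ON c.customer_id = p.id

Result:
id | name  | amount 
---+-------+--------
1  | Carol | 537.71 
2  | Frank | 1276.85
3  | Frank | 320.02 
4  | Carol | 1814.7 
5  | Frank | 1857.93
6  | Frank | 1959.57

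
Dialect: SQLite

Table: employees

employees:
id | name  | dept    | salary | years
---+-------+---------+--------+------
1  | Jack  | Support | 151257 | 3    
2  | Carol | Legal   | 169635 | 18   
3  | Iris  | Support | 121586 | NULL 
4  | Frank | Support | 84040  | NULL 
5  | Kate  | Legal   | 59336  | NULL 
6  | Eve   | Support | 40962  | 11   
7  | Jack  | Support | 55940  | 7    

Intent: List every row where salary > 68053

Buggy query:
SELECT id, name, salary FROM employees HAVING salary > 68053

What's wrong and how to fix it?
Bug: This is a non-aggregate query (no GROUP BY, no aggregates), so in SQLite the HAVING clause is invalid here; a row-level condition belongs in WHERE

Fix: Replace HAVING with WHERE since the condition applies to individual rows

Corrected query:
SELECT id, name, salary FROM employees WHERE salary > 68053

Result:
id | name  | salary
---+-------+-------
1  | Jack  | 151257
2  | Carol | 169635
3  | Iris  | 121586
4  | Frank | 84040 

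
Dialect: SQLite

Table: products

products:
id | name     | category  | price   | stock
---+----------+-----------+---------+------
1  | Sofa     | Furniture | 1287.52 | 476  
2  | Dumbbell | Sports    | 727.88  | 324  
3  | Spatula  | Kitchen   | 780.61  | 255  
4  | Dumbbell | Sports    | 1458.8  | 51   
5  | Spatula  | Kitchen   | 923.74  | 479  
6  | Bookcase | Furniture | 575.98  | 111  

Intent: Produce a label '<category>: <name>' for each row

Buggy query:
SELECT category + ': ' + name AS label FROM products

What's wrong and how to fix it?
Bug: '+' is numeric addition; on text columns SQLite converts them to 0 instead of concatenating

Fix: Use the || operator for string concatenation

Corrected query:
SELECT category || ': ' || name AS label FROM products

Result:
label              
-------------------
Furniture: Sofa    
Sports: Dumbbell   
Kitchen: Spatula   
Sports: Dumbbell   
Kitchen: Spatula   
Furniture: Bookcase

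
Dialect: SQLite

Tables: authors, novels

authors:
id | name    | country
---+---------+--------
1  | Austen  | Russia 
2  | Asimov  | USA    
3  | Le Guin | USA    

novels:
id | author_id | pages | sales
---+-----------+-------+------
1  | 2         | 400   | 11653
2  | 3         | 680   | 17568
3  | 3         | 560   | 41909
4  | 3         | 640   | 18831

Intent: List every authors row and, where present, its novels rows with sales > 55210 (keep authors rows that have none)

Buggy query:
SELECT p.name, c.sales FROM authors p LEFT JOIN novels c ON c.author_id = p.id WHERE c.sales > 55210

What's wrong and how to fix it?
Bug: A WHERE condition on the right-hand table after LEFT JOIN drops unmatched parents

Fix: Move the right-table condition into the ON clause so unmatched parents are kept

Corrected query:
SELECT p.name, c.sales FROM authors p LEFT JOIN novels c ON c.author_id = p.id AND c.sales > 55210

Result:
name    | sales
--------+------
Austen  | NULL 
Asimov  | NULL 
Le Guin | NULL 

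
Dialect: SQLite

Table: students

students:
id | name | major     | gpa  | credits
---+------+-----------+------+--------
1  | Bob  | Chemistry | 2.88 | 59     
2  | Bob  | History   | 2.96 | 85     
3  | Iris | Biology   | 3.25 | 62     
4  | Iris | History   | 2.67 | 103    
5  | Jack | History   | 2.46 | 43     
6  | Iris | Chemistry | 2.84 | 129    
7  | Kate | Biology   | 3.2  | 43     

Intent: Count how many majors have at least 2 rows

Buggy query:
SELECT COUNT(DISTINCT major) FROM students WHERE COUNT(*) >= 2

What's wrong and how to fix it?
Bug: COUNT(*) cannot appear in WHERE; the per-group count doesn't exist yet

Fix: Group first with HAVING COUNT(*) >= 2, then COUNT the resulting groups

Corrected query:
SELECT COUNT(*) FROM (SELECT major FROM students GROUP BY major HAVING COUNT(*) >= 2)

Result:
COUNT(*)
--------
3       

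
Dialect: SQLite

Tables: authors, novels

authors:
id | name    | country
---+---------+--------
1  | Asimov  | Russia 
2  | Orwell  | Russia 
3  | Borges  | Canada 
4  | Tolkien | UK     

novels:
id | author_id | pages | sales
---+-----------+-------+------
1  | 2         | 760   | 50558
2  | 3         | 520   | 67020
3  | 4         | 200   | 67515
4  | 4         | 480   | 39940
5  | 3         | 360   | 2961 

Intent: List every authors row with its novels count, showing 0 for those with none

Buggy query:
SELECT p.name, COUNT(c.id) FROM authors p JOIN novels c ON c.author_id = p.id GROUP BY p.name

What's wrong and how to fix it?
Bug: INNER JOIN drops authors rows that have no matching novels rows

Fix: Use LEFT JOIN so parents without children still appear (COUNT(c.id) gives 0)

Corrected query:
SELECT p.name, COUNT(c.id) FROM authors p LEFT JOIN novels c ON c.author_id = p.id GROUP BY p.name

Result:
name    | COUNT(c.id)
--------+------------
Asimov  | 0          
Borges  | 2          
Orwell  | 1          
Tolkien | 2          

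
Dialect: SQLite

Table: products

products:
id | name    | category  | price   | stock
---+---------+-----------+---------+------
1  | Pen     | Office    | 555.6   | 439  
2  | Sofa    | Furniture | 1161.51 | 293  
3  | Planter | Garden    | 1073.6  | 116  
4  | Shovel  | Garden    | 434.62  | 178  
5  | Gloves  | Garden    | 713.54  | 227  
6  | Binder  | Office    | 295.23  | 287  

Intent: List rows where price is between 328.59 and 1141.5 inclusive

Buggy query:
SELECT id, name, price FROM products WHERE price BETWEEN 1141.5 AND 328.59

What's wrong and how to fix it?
Bug: BETWEEN expects the lower bound first; with 1141.5 AND 328.59 the range is empty

Fix: Swap the bounds so the smaller value comes first

Corrected query:
SELECT id, name, price FROM products WHERE price BETWEEN 328.59 AND 1141.5

Result:
id | name    | price 
---+---------+-------
1  | Pen     | 555.6 
3  | Planter | 1073.6
4  | Shovel  | 434.62
5  | Gloves  | 713.54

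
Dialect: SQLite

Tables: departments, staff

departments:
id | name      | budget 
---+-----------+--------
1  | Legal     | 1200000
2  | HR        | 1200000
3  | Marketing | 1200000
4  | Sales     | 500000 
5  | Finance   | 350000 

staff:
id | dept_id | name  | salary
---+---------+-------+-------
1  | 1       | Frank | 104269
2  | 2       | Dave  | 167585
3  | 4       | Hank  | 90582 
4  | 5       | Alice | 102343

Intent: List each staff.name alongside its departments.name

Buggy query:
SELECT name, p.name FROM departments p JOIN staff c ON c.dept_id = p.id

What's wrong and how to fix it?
Bug: 'name' exists in both joined tables, so the database can't tell which one is meant

Fix: Prefix ambiguous columns with the table alias

Corrected query:
SELECT c.name, p.name FROM departments p JOIN staff c ON c.dept_id = p.id

Result:
name  | name   
------+--------
Frank | Legal  
Dave  | HR     
Hank  | Sales  
Alice | Finance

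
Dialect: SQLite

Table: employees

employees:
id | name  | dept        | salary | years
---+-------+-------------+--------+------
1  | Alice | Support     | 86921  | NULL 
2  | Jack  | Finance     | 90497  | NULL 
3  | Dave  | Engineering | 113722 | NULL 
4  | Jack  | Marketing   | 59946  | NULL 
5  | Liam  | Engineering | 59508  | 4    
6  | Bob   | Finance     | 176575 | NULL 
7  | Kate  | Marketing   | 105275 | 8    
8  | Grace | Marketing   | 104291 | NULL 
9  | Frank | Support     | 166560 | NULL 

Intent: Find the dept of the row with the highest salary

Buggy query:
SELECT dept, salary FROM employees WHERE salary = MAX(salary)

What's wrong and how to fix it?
Bug: WHERE is evaluated per row; an aggregate over the whole table isn't defined there

Fix: Wrap MAX in a scalar subquery so WHERE compares against a single value

Corrected query:
SELECT dept, salary FROM employees WHERE salary = (SELECT MAX(salary) FROM employees)

Result:
dept    | salary
--------+-------
Finance | 176575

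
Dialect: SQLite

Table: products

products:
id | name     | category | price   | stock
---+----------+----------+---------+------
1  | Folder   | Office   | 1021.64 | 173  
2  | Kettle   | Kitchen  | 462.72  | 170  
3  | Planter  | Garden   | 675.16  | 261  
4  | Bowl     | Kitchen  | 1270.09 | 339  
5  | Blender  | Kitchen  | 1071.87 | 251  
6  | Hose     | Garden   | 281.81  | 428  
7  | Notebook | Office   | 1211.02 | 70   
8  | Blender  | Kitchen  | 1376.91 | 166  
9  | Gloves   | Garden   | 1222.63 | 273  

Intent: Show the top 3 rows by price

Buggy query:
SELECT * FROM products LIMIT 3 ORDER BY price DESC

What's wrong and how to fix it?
Bug: ORDER BY cannot follow LIMIT; LIMIT is the final clause

Fix: Sort with ORDER BY, then apply LIMIT

Corrected query:
SELECT * FROM products ORDER BY price DESC LIMIT 3

Result:
id | name    | category | price   | stock
---+---------+----------+---------+------
8  | Blender | Kitchen  | 1376.91 | 166  
4  | Bowl    | Kitchen  | 1270.09 | 339  
9  | Gloves  | Garden   | 1222.63 | 273  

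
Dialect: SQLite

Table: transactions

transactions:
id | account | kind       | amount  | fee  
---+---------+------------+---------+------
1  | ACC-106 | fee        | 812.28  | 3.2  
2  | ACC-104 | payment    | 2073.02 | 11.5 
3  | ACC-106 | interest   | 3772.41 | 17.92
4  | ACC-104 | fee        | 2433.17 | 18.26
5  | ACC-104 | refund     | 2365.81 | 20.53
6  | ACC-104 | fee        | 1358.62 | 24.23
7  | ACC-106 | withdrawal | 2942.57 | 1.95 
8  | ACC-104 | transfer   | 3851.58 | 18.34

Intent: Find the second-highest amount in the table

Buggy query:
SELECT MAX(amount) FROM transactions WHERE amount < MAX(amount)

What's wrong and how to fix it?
Bug: MAX(amount) on the right of the comparison is an aggregate-in-WHERE error

Fix: Compute the overall MAX in a subquery, then take MAX of rows below it

Corrected query:
SELECT MAX(amount) FROM transactions WHERE amount < (SELECT MAX(amount) FROM transactions)

Result:
MAX(amount)
-----------
3772.41    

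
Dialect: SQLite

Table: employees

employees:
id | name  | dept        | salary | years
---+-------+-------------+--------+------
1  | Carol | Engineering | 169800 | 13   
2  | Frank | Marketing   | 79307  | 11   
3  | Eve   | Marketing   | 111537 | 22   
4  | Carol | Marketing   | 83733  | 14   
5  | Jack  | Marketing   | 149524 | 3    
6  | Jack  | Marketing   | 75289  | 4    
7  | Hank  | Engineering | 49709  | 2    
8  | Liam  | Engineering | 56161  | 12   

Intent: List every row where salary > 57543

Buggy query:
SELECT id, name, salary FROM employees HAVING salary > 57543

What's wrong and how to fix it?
Bug: HAVING filters the output of aggregation, but this query has no GROUP BY and no aggregate functions, so SQLite rejects it (HAVING clause on a non-aggregate query); the condition here is per row

Fix: Use WHERE for row-level filtering

Corrected query:
SELECT id, name, salary FROM employees WHERE salary > 57543

Result:
id | name  | salary
---+-------+-------
1  | Carol | 169800
2  | Frank | 79307 
3  | Eve   | 111537
4  | Carol | 83733 
5  | Jack  | 149524
6  | Jack  | 75289 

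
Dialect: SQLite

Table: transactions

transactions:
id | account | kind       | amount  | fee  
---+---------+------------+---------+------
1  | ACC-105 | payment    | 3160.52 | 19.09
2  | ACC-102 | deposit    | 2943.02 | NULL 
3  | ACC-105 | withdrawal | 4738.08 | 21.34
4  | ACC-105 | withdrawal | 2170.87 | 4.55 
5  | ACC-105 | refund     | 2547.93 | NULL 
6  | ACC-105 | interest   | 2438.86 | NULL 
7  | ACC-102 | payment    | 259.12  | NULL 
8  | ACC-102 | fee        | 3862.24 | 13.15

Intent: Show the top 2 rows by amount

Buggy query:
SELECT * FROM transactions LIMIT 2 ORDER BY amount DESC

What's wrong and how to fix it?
Bug: LIMIT must come after ORDER BY

Fix: Swap the clauses: ORDER BY first, then LIMIT

Corrected query:
SELECT * FROM transactions ORDER BY amount DESC LIMIT 2

Result:
id | account | kind       | amount  | fee  
---+---------+------------+---------+------
3  | ACC-105 | withdrawal | 4738.08 | 21.34
8  | ACC-102 | fee        | 3862.24 | 13.15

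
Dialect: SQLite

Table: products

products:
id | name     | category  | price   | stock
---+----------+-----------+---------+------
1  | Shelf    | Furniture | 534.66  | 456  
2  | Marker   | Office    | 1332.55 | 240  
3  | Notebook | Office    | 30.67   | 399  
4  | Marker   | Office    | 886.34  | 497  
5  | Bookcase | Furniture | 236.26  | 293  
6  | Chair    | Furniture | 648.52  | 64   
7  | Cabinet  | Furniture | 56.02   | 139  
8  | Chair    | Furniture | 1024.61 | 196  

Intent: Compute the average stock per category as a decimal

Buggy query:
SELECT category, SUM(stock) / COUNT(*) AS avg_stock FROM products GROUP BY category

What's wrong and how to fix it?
Bug: Both operands are integers, so '/' performs integer division and truncates

Fix: Cast one side to REAL so the division keeps the fractional part

Corrected query:
SELECT category, SUM(stock) * 1.0 / COUNT(*) AS avg_stock FROM products GROUP BY category

Result:
category  | avg_stock 
----------+-----------
Furniture | 229.6     
Office    | 378.666667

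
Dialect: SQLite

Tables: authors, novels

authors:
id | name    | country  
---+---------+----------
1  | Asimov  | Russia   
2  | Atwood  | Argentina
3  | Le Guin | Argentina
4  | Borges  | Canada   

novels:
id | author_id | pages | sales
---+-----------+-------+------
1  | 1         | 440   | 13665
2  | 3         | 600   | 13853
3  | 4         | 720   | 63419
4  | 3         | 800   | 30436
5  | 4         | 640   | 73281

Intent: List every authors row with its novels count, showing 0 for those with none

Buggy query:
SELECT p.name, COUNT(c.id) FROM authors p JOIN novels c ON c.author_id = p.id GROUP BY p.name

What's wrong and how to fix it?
Bug: An inner join excludes parents with zero children

Fix: Switch to LEFT JOIN to retain unmatched parent rows

Corrected query:
SELECT p.name, COUNT(c.id) FROM authors p LEFT JOIN novels c ON c.author_id = p.id GROUP BY p.name

Result:
name    | COUNT(c.id)
--------+------------
Asimov  | 1          
Atwood  | 0          
Borges  | 2          
Le Guin | 2          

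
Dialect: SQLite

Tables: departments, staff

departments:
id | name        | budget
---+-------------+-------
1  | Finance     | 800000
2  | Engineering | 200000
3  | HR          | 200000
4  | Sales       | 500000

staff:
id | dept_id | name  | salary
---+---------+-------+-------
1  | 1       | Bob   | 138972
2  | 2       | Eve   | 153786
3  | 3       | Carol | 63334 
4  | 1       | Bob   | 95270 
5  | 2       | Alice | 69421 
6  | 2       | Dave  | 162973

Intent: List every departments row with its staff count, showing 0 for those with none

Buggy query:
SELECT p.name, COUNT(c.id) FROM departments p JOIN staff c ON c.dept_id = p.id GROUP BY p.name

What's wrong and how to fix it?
Bug: INNER JOIN drops departments rows that have no matching staff rows

Fix: Switch to LEFT JOIN to retain unmatched parent rows

Corrected query:
SELECT p.name, COUNT(c.id) FROM departments p LEFT JOIN staff c ON c.dept_id = p.id GROUP BY p.name

Result:
name        | COUNT(c.id)
------------+------------
Engineering | 3          
Finance     | 2          
HR          | 1          
Sales       | 0          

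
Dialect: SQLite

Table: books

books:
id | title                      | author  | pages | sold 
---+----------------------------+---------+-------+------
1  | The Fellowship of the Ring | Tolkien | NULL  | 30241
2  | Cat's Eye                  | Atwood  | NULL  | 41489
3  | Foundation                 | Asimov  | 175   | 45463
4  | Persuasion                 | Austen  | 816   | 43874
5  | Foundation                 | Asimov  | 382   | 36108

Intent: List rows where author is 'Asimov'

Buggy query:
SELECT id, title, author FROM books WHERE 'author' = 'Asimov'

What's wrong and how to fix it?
Bug: Single quotes denote string literals in SQL; the column name is being compared as a constant string

Fix: Reference the column as author without single quotes

Corrected query:
SELECT id, title, author FROM books WHERE author = 'Asimov'

Result:
id | title      | author
---+------------+-------
3  | Foundation | Asimov
5  | Foundation | Asimov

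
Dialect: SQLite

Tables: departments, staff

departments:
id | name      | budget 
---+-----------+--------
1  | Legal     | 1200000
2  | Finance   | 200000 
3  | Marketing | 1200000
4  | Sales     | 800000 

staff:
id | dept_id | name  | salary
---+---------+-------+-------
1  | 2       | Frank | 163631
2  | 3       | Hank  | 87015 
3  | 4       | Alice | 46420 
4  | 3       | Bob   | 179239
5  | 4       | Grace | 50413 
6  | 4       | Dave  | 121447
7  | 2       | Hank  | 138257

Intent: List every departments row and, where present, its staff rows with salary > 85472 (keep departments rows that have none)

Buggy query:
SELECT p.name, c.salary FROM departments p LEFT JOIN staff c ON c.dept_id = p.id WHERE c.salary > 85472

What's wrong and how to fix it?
Bug: Filtering c.salary in WHERE discards the NULL rows produced by LEFT JOIN, turning it into an inner join

Fix: Put 'c.salary > 85472' in the JOIN's ON clause instead of WHERE

Corrected query:
SELECT p.name, c.salary FROM departments p LEFT JOIN staff c ON c.dept_id = p.id AND c.salary > 85472

Result:
name      | salary
----------+-------
Legal     | NULL  
Finance   | 138257
Finance   | 163631
Marketing | 87015 
Marketing | 179239
Sales     | 121447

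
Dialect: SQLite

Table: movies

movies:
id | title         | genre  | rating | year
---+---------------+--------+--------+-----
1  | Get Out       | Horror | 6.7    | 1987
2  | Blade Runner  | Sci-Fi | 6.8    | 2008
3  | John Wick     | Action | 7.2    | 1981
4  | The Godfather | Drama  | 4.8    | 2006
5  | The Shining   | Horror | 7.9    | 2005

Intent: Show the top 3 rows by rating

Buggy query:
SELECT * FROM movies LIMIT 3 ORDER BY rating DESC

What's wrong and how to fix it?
Bug: LIMIT must come after ORDER BY

Fix: Sort with ORDER BY, then apply LIMIT

Corrected query:
SELECT * FROM movies ORDER BY rating DESC LIMIT 3

Result:
id | title        | genre  | rating | year
---+--------------+--------+--------+-----
5  | The Shining  | Horror | 7.9    | 2005
3  | John Wick    | Action | 7.2    | 1981
2  | Blade Runner | Sci-Fi | 6.8    | 2008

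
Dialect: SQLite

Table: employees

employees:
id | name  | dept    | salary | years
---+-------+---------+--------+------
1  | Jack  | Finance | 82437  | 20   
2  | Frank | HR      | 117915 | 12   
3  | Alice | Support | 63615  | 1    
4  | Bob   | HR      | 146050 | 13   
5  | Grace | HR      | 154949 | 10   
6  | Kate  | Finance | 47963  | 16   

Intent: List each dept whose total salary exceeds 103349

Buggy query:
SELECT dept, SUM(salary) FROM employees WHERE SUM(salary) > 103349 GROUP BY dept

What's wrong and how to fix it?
Bug: WHERE runs before GROUP BY, so aggregates aren't available there

Fix: Move the aggregate condition to a HAVING clause

Corrected query:
SELECT dept, SUM(salary) FROM employees GROUP BY dept HAVING SUM(salary) > 103349

Result:
dept    | SUM(salary)
--------+------------
Finance | 130400     
HR      | 418914     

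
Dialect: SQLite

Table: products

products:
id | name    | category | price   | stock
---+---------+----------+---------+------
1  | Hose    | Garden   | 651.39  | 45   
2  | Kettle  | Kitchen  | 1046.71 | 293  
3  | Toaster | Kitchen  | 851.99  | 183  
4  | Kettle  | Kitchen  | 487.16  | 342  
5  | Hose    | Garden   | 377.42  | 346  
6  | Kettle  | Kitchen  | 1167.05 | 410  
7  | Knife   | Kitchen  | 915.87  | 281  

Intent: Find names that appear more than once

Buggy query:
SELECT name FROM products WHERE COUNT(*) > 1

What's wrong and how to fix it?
Bug: COUNT(*) is an aggregate and cannot be used in WHERE

Fix: Group first, then use HAVING for the count condition

Corrected query:
SELECT name FROM products GROUP BY name HAVING COUNT(*) > 1

Result:
name  
------
Hose  
Kettle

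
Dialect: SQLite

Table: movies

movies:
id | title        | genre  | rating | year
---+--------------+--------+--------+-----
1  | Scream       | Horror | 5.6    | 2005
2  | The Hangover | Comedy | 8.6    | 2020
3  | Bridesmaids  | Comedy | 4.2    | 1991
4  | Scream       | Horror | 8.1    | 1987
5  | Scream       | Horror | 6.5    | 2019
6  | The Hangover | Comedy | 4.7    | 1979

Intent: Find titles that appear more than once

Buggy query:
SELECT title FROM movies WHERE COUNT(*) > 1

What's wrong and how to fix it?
Bug: WHERE can't reference COUNT(*); aggregates are computed after WHERE

Fix: Group first, then use HAVING for the count condition

Corrected query:
SELECT title FROM movies GROUP BY title HAVING COUNT(*) > 1

Result:
title       
------------
Scream      
The Hangover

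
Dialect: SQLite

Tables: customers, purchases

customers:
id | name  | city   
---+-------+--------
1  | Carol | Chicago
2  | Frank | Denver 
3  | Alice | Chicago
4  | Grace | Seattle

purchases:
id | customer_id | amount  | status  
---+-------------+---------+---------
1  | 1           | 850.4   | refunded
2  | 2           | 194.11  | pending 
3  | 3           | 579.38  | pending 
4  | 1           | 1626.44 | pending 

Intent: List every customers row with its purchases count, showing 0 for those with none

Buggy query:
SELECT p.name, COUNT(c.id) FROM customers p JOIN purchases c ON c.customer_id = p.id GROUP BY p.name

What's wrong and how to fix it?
Bug: INNER JOIN drops customers rows that have no matching purchases rows

Fix: Use LEFT JOIN so parents without children still appear (COUNT(c.id) gives 0)

Corrected query:
SELECT p.name, COUNT(c.id) FROM customers p LEFT JOIN purchases c ON c.customer_id = p.id GROUP BY p.name

Result:
name  | COUNT(c.id)
------+------------
Alice | 1          
Carol | 2          
Frank | 1          
Grace | 0          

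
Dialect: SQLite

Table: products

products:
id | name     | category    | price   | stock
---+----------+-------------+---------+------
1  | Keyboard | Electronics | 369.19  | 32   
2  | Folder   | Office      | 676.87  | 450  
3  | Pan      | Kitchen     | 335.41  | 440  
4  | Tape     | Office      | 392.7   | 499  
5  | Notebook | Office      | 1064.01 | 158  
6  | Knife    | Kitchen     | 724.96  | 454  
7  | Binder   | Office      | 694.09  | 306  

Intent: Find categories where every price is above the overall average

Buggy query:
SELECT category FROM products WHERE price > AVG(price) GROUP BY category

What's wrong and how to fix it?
Bug: WHERE evaluates per row before aggregation, so AVG() is unavailable

Fix: Compute the overall average in a scalar subquery and compare each group's MIN against it in HAVING

Corrected query:
SELECT category FROM products GROUP BY category HAVING MIN(price) > (SELECT AVG(price) FROM products)

Result:
(no rows)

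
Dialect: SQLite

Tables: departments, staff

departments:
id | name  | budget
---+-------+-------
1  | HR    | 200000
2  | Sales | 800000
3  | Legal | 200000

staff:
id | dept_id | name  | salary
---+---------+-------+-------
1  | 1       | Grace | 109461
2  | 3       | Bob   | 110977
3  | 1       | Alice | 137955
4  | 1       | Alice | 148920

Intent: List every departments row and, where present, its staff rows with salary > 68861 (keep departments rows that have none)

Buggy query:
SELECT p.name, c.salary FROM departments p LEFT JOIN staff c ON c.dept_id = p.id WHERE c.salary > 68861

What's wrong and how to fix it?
Bug: A WHERE condition on the right-hand table after LEFT JOIN drops unmatched parents

Fix: Move the right-table condition into the ON clause so unmatched parents are kept

Corrected query:
SELECT p.name, c.salary FROM departments p LEFT JOIN staff c ON c.dept_id = p.id AND c.salary > 68861

Result:
name  | salary
------+-------
HR    | 109461
HR    | 137955
HR    | 148920
Sales | NULL  
Legal | 110977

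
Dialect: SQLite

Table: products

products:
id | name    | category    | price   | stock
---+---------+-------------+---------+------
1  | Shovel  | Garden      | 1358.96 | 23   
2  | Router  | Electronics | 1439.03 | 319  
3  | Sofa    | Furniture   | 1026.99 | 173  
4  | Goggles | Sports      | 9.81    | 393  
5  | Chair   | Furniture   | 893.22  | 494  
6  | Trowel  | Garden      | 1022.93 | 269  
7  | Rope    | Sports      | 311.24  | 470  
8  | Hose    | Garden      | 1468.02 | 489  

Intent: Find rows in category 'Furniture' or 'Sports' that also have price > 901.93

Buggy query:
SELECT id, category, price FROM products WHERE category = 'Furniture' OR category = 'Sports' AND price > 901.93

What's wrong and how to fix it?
Bug: Without parentheses, AND is evaluated before OR, so the price filter only applies to the 'Sports' branch

Fix: Add parentheses around the OR so the AND applies to both alternatives

Corrected query:
SELECT id, category, price FROM products WHERE (category = 'Furniture' OR category = 'Sports') AND price > 901.93

Result:
id | category  | price  
---+-----------+--------
3  | Furniture | 1026.99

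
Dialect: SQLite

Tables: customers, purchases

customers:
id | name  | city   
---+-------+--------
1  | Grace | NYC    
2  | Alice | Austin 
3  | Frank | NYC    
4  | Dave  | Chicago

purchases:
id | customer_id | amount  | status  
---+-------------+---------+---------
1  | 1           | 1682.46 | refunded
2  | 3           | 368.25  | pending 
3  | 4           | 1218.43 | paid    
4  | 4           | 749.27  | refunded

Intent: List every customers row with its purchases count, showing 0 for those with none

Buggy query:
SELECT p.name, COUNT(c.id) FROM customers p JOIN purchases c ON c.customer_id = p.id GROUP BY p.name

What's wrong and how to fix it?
Bug: An inner join excludes parents with zero children

Fix: Switch to LEFT JOIN to retain unmatched parent rows

Corrected query:
SELECT p.name, COUNT(c.id) FROM customers p LEFT JOIN purchases c ON c.customer_id = p.id GROUP BY p.name

Result:
name  | COUNT(c.id)
------+------------
Alice | 0          
Dave  | 2          
Frank | 1          
Grace | 1          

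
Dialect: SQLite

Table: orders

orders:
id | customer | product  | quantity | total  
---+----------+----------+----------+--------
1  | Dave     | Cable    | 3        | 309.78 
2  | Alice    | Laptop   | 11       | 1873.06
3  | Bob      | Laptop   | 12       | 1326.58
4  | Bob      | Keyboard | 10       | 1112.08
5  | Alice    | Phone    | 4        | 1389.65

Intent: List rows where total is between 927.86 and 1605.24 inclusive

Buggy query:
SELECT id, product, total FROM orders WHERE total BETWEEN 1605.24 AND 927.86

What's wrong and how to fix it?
Bug: BETWEEN expects the lower bound first; with 1605.24 AND 927.86 the range is empty

Fix: Write BETWEEN 927.86 AND 1605.24

Corrected query:
SELECT id, product, total FROM orders WHERE total BETWEEN 927.86 AND 1605.24

Result:
id | product  | total  
---+----------+--------
3  | Laptop   | 1326.58
4  | Keyboard | 1112.08
5  | Phone    | 1389.65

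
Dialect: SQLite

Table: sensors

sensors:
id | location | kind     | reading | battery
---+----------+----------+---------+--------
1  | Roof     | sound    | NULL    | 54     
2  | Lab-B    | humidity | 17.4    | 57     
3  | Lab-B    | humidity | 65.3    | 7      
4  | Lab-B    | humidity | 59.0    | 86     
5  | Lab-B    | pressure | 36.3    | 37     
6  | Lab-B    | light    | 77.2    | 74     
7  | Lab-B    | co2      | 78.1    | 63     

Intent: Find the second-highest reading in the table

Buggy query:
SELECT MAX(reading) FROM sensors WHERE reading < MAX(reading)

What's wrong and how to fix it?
Bug: The inner MAX is an aggregate inside WHERE, which is not allowed

Fix: Put the inner MAX in a scalar subquery

Corrected query:
SELECT MAX(reading) FROM sensors WHERE reading < (SELECT MAX(reading) FROM sensors)

Result:
MAX(reading)
------------
77.2        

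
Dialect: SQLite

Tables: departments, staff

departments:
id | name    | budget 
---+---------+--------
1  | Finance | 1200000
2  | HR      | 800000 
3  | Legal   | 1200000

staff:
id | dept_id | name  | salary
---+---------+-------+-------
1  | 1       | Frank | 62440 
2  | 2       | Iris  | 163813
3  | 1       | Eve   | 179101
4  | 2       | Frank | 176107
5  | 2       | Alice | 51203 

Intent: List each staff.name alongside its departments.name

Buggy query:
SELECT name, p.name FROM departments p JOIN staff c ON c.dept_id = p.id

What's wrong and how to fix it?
Bug: 'name' exists in both joined tables, so the database can't tell which one is meant

Fix: Qualify the column with its table alias (c.name)

Corrected query:
SELECT c.name, p.name FROM departments p JOIN staff c ON c.dept_id = p.id

Result:
name  | name   
------+--------
Frank | Finance
Iris  | HR     
Eve   | Finance
Frank | HR     
Alice | HR     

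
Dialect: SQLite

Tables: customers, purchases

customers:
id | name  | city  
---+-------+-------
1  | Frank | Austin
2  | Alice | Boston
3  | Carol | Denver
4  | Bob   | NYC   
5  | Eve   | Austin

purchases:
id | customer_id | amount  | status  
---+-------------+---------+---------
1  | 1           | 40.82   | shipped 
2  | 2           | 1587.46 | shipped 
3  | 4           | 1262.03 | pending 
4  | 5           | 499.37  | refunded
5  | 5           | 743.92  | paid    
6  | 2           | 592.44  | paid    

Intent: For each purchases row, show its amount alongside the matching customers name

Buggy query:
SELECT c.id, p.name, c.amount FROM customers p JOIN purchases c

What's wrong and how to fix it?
Bug: Missing join condition: each purchases row is matched to all customers rows instead of just its own

Fix: Add ON c.customer_id = p.id to the JOIN

Corrected query:
SELECT c.id, p.name, c.amount FROM customers p JOIN purchases c ON c.customer_id = p.id

Result:
id | name  | amount 
---+-------+--------
1  | Frank | 40.82  
2  | Alice | 1587.46
3  | Bob   | 1262.03
4  | Eve   | 499.37 
5  | Eve   | 743.92 
6  | Alice | 592.44 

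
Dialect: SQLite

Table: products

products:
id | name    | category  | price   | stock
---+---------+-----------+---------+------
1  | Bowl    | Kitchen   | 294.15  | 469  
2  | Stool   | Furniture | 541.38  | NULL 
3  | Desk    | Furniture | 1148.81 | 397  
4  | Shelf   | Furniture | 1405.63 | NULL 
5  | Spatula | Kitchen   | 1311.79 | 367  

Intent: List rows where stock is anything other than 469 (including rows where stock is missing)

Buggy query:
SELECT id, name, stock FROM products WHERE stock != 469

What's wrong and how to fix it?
Bug: 'stock != 469' is unknown when stock is NULL, so NULL rows are silently excluded

Fix: Handle NULL separately with IS NULL alongside the inequality

Corrected query:
SELECT id, name, stock FROM products WHERE stock != 469 OR stock IS NULL

Result:
id | name    | stock
---+---------+------
2  | Stool   | NULL 
3  | Desk    | 397  
4  | Shelf   | NULL 
5  | Spatula | 367  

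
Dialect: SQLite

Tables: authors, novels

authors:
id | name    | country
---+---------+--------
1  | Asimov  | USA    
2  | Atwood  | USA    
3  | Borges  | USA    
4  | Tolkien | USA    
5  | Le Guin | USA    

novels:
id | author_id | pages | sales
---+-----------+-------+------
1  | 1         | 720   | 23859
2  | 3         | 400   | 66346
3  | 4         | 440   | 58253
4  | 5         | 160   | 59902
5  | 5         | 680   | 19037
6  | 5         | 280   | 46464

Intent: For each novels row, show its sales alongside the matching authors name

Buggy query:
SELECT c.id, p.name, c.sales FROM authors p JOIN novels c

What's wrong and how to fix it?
Bug: Missing join condition: each novels row is matched to all authors rows instead of just its own

Fix: Add ON c.author_id = p.id to the JOIN

Corrected query:
SELECT c.id, p.name, c.sales FROM authors p JOIN novels c ON c.author_id = p.id

Result:
id | name    | sales
---+---------+------
1  | Asimov  | 23859
2  | Borges  | 66346
3  | Tolkien | 58253
4  | Le Guin | 59902
5  | Le Guin | 19037
6  | Le Guin | 46464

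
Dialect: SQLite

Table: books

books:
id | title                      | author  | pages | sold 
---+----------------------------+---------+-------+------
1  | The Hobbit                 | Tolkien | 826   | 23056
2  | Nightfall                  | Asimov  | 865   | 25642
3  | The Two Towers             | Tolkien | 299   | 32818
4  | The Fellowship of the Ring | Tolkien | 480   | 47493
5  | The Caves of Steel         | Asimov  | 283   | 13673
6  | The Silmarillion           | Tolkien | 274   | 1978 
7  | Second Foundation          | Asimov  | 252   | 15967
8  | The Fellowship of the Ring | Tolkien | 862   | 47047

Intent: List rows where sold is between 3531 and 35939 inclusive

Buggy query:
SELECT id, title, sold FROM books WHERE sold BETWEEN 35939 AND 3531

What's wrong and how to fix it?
Bug: The bounds are reversed; BETWEEN a AND b requires a <= b to match anything

Fix: Write BETWEEN 3531 AND 35939

Corrected query:
SELECT id, title, sold FROM books WHERE sold BETWEEN 3531 AND 35939

Result:
id | title              | sold 
---+--------------------+------
1  | The Hobbit         | 23056
2  | Nightfall          | 25642
3  | The Two Towers     | 32818
5  | The Caves of Steel | 13673
7  | Second Foundation  | 15967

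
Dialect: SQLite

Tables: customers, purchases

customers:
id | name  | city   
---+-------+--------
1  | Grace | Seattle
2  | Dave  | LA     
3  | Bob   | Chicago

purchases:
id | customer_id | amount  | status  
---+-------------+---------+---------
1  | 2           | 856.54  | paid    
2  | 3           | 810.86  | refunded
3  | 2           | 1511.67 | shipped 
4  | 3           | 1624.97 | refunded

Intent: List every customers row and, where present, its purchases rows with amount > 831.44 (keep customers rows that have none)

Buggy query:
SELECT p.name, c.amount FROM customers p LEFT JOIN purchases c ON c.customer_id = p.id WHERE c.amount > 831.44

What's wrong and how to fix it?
Bug: A WHERE condition on the right-hand table after LEFT JOIN drops unmatched parents

Fix: Put 'c.amount > 831.44' in the JOIN's ON clause instead of WHERE

Corrected query:
SELECT p.name, c.amount FROM customers p LEFT JOIN purchases c ON c.customer_id = p.id AND c.amount > 831.44

Result:
name  | amount 
------+--------
Grace | NULL   
Dave  | 856.54 
Dave  | 1511.67
Bob   | 1624.97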